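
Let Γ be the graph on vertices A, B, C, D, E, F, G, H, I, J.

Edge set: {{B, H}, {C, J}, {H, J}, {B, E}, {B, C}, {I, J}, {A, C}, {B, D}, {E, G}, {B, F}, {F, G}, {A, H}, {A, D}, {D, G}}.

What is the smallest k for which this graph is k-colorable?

2

A and D are adjacent, so at least 2 colors are needed.
One proper 2-coloring: A=1, B=1, C=2, D=2, E=2, F=2, G=1, H=2, I=2, J=1. Each edge has distinct colors on its endpoints.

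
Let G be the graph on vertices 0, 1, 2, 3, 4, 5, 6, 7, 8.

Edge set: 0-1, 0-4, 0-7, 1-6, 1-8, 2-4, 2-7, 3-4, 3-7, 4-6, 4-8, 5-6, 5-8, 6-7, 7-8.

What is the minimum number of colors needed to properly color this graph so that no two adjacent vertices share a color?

0 and 1 are adjacent, so at least 2 colors are needed.
2 colors suffice: color a → {1, 4, 5, 7}; color b → {0, 2, 3, 6, 8}. No two adjacent vertices share a color.

2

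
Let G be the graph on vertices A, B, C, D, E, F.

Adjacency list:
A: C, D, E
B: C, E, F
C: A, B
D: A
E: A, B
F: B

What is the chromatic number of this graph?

2

A and D are adjacent, so at least 2 colors are needed.
A valid assignment using 2 colors: A=red, B=red, C=blue, D=blue, E=blue, F=blue. Every edge joins two different colors.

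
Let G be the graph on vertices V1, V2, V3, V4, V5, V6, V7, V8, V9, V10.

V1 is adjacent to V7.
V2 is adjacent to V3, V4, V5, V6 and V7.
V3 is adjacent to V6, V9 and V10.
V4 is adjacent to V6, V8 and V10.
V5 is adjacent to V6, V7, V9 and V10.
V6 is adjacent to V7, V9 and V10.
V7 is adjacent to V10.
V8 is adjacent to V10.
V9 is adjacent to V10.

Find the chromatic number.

4

V5, V6, V9, V10 are mutually adjacent (a clique of size 4), so at least 4 colors are needed.
4 colors suffice: color R → {V1, V6, V8}; color B → {V2, V10}; color G → {V3, V4, V5}; color Y → {V7, V9}. Each edge has distinct colors on its endpoints.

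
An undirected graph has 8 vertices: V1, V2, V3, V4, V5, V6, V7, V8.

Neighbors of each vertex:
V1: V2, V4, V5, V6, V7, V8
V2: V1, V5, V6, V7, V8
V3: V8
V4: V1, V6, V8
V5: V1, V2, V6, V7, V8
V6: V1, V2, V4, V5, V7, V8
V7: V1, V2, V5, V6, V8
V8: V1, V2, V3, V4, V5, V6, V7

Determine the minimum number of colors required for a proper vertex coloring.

V1, V2, V5, V6, V7, V8 are mutually adjacent (a clique of size 6), so at least 6 colors are needed.
6 colors suffice: color 1 → {V8}; color 2 → {V3, V6}; color 3 → {V1}; color 4 → {V4, V5}; color 5 → {V7}; color 6 → {V2}. Each edge has distinct colors on its endpoints.

6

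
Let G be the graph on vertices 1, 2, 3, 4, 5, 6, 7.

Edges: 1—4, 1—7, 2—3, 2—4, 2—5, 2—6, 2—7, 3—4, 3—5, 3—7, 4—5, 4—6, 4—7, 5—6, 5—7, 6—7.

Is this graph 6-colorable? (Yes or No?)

The chromatic number is 5. 2, 4, 5, 6, 7 form a clique, so at least 5 colors are needed.
A valid assignment using 5 colors: 1=c, 2=c, 3=e, 4=b, 5=d, 6=e, 7=a.
Since 6 ≥ 5, a proper 6-coloring certainly exists.

Yes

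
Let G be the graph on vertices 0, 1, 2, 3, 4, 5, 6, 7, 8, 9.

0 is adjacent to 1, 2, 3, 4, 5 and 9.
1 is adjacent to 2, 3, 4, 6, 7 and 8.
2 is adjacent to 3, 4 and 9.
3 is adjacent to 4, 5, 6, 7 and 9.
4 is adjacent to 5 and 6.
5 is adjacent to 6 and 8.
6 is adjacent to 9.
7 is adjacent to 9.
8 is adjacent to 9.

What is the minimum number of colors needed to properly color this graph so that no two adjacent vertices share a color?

5

0, 1, 2, 3, 4 form a clique, so at least 5 colors are needed.
5 colors suffice: 0=yellow, 1=blue, 2=purple, 3=red, 4=green, 5=blue, 6=yellow, 7=green, 8=red, 9=blue. No two adjacent vertices share a color.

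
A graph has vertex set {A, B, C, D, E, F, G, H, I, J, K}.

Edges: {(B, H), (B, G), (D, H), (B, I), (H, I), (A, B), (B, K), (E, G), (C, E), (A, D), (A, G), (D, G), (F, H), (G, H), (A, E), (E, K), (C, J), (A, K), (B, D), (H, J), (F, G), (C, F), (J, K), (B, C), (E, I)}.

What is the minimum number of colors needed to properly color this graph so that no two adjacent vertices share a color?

4

B, D, G, H form a clique, so at least 4 colors are needed.
A valid assignment using 4 colors: A=blue, B=red, C=blue, D=yellow, E=red, F=red, G=green, H=blue, I=green, J=red, K=green. No two adjacent vertices share a color.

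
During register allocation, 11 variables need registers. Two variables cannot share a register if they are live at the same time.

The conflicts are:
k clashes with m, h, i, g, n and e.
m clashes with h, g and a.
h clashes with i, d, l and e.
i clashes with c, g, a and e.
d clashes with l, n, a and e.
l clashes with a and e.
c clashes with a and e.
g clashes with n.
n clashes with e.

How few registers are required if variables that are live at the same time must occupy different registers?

4

h, d, l, e are mutually in conflict, so at least 4 registers are needed.
4 registers suffice: register 1 → {g, a, e}; register 2 → {m, i, d}; register 3 → {k, l, c}; register 4 → {h, n}. No two conflicting variables share a register.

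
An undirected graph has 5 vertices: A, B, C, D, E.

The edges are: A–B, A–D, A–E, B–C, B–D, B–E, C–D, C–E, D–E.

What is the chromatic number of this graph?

B, C, D, E are mutually adjacent (a clique of size 4), so at least 4 colors are needed.
A valid assignment using 4 colors: A=4, B=1, C=4, D=3, E=2. Each edge has distinct colors on its endpoints.

4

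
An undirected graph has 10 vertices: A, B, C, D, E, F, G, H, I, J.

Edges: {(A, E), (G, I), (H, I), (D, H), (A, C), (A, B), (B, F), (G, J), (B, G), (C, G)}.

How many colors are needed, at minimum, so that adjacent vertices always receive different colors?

B and G are adjacent, so at least 2 colors are needed.
2 colors suffice: color red → {A, F, G, H}; color blue → {B, C, D, E, I, J}. Every edge joins two different colors.

2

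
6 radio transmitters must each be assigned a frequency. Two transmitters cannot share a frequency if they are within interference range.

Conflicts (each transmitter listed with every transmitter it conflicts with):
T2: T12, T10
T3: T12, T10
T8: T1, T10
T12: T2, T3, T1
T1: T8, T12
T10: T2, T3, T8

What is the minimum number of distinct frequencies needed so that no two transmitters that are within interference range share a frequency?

3

The cycle T12-T1-T8-T10-T3-T12 has odd length 5, so it cannot be 2-colored; at least 3 frequencies are needed.
3 frequencies suffice: frequency 1 → {T12, T10}; frequency 2 → {T2, T3, T8}; frequency 3 → {T1}. Every pair that conflicts lands in different frequencies.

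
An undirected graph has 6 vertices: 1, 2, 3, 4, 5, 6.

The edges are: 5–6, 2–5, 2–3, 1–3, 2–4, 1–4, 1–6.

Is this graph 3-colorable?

The chromatic number is 3. The cycle 3-2-5-6-1-3 has odd length 5, so it cannot be 2-colored; at least 3 colors are needed.
A valid assignment using 3 colors: 1=red, 2=red, 3=blue, 4=blue, 5=blue, 6=green.
That is already a proper 3-coloring.

Yes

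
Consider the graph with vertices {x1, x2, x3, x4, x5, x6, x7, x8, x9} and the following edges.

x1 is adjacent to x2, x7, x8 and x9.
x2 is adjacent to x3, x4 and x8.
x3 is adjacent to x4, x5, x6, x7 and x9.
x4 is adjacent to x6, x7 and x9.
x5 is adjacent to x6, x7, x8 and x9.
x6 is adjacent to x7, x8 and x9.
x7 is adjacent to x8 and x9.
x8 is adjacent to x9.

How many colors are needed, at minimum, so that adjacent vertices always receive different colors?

5

x3, x4, x6, x7, x9 are pairwise adjacent (a clique of size 5), so at least 5 colors are needed.
5 colors suffice: color red → {x2, x7}; color blue → {x9}; color green → {x3, x8}; color yellow → {x1, x6}; color purple → {x4, x5}. Each edge has distinct colors on its endpoints.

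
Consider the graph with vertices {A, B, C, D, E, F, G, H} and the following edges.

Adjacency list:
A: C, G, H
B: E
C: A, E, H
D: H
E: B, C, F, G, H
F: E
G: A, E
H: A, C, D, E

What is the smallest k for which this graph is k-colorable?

3

A, C, H are pairwise adjacent, so at least 3 colors are needed.
3 colors suffice: A=red, B=blue, C=green, D=red, E=red, F=blue, G=blue, H=blue. Each edge has distinct colors on its endpoints.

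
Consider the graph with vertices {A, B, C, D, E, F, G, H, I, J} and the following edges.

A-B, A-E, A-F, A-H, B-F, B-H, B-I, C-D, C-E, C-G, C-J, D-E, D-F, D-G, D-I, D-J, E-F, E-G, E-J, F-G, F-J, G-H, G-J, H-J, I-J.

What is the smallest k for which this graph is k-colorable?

C, D, E, G, J form a clique, so at least 5 colors are needed.
A valid assignment using 5 colors: A=1, B=2, C=5, D=3, E=4, F=5, G=2, H=3, I=4, J=1. Every edge joins two different colors.

5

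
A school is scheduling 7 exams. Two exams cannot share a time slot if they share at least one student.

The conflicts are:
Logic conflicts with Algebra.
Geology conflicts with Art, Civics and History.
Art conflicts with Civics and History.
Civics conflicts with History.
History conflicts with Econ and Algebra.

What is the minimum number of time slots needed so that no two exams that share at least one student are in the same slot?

4

Geology, Art, Civics, History are mutually in conflict, so at least 4 time slots are needed.
A valid assignment using 4 time slots: Logic=1, Geology=2, Art=4, Civics=3, History=1, Econ=2, Algebra=2. Every pair that conflicts lands in different time slots.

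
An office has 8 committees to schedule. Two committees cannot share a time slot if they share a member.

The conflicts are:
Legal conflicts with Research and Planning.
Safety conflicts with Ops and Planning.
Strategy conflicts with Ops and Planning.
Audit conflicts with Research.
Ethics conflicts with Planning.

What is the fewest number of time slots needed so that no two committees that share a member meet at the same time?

2

Legal and Planning conflict, so at least 2 time slots are needed.
A valid assignment using 2 time slots: Legal=2, Safety=2, Strategy=2, Audit=2, Ops=1, Research=1, Ethics=2, Planning=1. Every pair that conflicts lands in different time slots.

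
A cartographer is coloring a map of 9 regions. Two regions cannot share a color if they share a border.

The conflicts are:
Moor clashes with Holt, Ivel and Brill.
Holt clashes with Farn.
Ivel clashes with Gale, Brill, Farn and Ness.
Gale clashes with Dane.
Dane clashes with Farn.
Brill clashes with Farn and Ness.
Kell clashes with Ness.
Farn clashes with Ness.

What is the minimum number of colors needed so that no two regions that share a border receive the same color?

Ivel, Brill, Farn, Ness are mutually in conflict, so at least 4 colors are needed.
4 colors suffice: color 1 → {Holt, Ivel, Dane, Kell}; color 2 → {Moor, Gale, Farn}; color 3 → {Brill}; color 4 → {Ness}. Each listed conflict is separated.

4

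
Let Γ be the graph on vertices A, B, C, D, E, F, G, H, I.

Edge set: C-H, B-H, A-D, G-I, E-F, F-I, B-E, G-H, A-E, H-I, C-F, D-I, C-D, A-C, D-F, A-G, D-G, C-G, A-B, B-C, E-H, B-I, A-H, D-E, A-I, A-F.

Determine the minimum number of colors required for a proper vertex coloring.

4

A, B, E, H are mutually adjacent (a clique of size 4), so at least 4 colors are needed.
4 colors suffice: A=red, B=yellow, C=blue, D=green, E=blue, F=yellow, G=yellow, H=green, I=blue. Each edge has distinct colors on its endpoints.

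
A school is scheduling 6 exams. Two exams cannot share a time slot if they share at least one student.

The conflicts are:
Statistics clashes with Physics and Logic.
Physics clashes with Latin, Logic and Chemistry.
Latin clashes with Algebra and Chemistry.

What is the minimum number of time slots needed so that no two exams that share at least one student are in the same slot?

3

Physics, Latin, Chemistry pairwise conflict, so at least 3 time slots are needed.
3 time slots suffice: time slot 1 → {Physics, Algebra}; time slot 2 → {Latin, Logic}; time slot 3 → {Statistics, Chemistry}. Every pair that conflicts lands in different time slots.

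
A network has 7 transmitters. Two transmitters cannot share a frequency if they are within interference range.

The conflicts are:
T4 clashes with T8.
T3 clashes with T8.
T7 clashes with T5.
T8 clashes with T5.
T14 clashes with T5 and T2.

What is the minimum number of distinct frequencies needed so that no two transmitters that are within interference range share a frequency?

T14 and T2 conflict, so at least 2 frequencies are needed.
2 frequencies suffice: T4=2, T3=2, T7=1, T8=1, T14=1, T5=2, T2=2. No two conflicting transmitters share a frequency.

2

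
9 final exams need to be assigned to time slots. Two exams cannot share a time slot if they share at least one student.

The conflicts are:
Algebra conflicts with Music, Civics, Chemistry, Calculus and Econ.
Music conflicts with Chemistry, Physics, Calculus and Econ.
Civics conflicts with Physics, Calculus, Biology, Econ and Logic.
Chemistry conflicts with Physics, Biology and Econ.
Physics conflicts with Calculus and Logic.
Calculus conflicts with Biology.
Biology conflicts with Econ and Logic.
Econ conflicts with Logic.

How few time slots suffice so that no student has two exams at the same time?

Civics, Biology, Econ, Logic are mutually in conflict, so at least 4 time slots are needed.
4 time slots suffice: time slot 1 → {Civics, Chemistry}; time slot 2 → {Calculus, Econ}; time slot 3 → {Music, Logic}; time slot 4 → {Algebra, Physics, Biology}. Each listed conflict is separated.

4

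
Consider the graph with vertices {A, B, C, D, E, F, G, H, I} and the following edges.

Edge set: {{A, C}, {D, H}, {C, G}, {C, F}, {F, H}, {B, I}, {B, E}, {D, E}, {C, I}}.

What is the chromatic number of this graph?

The cycle H-D-E-B-I-C-F-H has odd length 7, so it cannot be 2-colored; at least 3 colors are needed.
One proper 3-coloring: A=2, B=1, C=1, D=1, E=2, F=2, G=2, H=3, I=2. Every edge joins two different colors.

3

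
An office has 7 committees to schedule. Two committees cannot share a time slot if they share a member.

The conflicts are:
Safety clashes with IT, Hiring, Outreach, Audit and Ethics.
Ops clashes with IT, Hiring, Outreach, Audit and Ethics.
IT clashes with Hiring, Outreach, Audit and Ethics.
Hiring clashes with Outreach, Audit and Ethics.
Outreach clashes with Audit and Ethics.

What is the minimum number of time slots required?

5

Safety, IT, Hiring, Outreach, Audit all conflict with each other, so at least 5 time slots are needed.
5 time slots suffice: Safety=4, Ops=4, IT=2, Hiring=3, Outreach=1, Audit=5, Ethics=5. No two conflicting committees share a time slot.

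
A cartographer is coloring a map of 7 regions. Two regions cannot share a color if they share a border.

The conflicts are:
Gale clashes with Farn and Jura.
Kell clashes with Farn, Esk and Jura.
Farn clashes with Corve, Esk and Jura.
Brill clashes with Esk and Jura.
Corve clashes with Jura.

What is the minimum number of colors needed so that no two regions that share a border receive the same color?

Farn, Corve, Jura are mutually in conflict, so at least 3 colors are needed.
3 colors suffice: color 1 → {Esk, Jura}; color 2 → {Farn, Brill}; color 3 → {Gale, Kell, Corve}. Each listed conflict is separated.

3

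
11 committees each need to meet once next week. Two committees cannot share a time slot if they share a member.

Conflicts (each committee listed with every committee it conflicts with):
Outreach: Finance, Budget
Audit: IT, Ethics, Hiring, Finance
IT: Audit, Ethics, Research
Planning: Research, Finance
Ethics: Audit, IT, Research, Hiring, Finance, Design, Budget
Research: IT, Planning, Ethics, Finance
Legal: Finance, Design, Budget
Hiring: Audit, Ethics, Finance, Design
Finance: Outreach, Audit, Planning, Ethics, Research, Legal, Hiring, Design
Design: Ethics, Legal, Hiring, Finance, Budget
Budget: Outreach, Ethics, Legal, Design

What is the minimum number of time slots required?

4

Audit, Ethics, Hiring, Finance all conflict with each other, so at least 4 time slots are needed.
Using 4 time slots: Outreach=2, Audit=3, IT=1, Planning=2, Ethics=2, Research=3, Legal=2, Hiring=4, Finance=1, Design=3, Budget=1. No two conflicting committees share a time slot.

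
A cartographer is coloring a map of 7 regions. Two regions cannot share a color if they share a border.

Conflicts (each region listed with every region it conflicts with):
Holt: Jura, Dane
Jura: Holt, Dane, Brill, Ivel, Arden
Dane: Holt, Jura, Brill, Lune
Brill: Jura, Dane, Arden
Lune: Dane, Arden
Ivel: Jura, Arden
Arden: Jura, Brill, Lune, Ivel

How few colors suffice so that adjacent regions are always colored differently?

3

Jura, Dane, Brill are mutually in conflict, so at least 3 colors are needed.
3 colors suffice: Holt=3, Jura=1, Dane=2, Brill=3, Lune=1, Ivel=3, Arden=2. Each listed conflict is separated.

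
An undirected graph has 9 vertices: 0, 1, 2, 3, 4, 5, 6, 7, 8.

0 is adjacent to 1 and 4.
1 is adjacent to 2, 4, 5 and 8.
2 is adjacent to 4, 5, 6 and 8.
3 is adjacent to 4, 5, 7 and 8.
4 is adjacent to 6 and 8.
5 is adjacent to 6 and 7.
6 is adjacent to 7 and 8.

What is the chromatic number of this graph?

1, 2, 4, 8 are pairwise adjacent (a clique of size 4), so at least 4 colors are needed.
A valid assignment using 4 colors: 0=b, 1=d, 2=c, 3=c, 4=a, 5=a, 6=d, 7=b, 8=b. Each edge has distinct colors on its endpoints.

4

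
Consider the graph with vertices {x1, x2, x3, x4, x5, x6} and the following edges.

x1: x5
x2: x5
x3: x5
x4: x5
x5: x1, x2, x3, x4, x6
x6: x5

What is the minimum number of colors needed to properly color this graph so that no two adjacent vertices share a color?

x5 and x6 are adjacent, so at least 2 colors are needed.
2 colors suffice: color 1 → {x5}; color 2 → {x1, x2, x3, x4, x6}. Every edge joins two different colors.

2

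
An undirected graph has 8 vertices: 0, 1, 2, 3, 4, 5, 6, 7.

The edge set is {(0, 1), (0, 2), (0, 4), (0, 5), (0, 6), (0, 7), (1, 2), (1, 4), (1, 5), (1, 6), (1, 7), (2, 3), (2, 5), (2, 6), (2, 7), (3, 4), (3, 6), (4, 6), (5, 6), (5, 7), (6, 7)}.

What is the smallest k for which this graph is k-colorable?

0, 1, 2, 5, 6, 7 form a clique, so at least 6 colors are needed.
One proper 6-coloring: 0=blue, 1=yellow, 2=green, 3=blue, 4=green, 5=purple, 6=red, 7=orange. Every edge joins two different colors.

6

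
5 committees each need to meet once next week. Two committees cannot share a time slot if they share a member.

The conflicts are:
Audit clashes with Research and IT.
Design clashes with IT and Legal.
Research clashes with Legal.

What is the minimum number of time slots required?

The cycle Legal-Design-IT-Audit-Research-Legal has odd length 5, so it cannot be 2-colored; at least 3 time slots are needed.
3 time slots suffice: time slot 1 → {Research, IT}; time slot 2 → {Audit, Design}; time slot 3 → {Legal}. Each listed conflict is separated.

3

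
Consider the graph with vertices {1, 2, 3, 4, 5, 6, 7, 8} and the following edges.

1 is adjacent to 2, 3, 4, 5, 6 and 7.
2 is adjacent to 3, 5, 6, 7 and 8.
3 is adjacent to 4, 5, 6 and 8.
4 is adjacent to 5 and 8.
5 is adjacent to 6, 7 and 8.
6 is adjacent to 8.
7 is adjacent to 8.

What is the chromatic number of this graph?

5

1, 2, 3, 5, 6 are mutually adjacent (a clique of size 5), so at least 5 colors are needed.
5 colors suffice: 1=c, 2=d, 3=b, 4=d, 5=a, 6=e, 7=b, 8=c. No two adjacent vertices share a color.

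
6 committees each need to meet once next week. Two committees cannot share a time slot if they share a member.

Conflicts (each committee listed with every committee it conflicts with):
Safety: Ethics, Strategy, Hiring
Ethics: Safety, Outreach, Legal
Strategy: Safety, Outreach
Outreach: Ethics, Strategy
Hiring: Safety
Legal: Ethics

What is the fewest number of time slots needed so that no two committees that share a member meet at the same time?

Safety and Hiring conflict, so at least 2 time slots are needed.
2 time slots suffice: time slot 1 → {Ethics, Strategy, Hiring}; time slot 2 → {Safety, Outreach, Legal}. Every pair that conflicts lands in different time slots.

2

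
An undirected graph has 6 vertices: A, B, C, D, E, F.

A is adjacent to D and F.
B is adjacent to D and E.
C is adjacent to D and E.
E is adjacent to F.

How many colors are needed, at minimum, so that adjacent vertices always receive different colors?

The cycle A-D-B-E-F-A has odd length 5, so it cannot be 2-colored; at least 3 colors are needed.
3 colors suffice: color red → {D, E}; color blue → {A, B, C}; color green → {F}. Every edge joins two different colors.

3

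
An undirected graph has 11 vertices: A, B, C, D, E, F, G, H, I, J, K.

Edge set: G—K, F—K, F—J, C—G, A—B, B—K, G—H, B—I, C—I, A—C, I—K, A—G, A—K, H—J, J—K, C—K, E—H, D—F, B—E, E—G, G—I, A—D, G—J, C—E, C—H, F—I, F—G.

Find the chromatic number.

4

F, G, J, K form a clique, so at least 4 colors are needed.
A valid assignment using 4 colors: A=4, B=1, C=3, D=1, E=4, F=3, G=1, H=2, I=4, J=4, K=2. No two adjacent vertices share a color.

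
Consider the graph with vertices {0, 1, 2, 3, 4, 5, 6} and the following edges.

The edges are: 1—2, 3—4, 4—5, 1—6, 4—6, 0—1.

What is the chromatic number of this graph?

2

0 and 1 are adjacent, so at least 2 colors are needed.
2 colors suffice: 0=blue, 1=red, 2=blue, 3=blue, 4=red, 5=blue, 6=blue. Each edge has distinct colors on its endpoints.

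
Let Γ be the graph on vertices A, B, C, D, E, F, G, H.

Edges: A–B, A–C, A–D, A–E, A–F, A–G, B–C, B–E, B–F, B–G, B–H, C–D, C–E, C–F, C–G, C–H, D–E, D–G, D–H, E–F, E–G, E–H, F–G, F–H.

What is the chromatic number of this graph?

6

A, B, C, E, F, G are pairwise adjacent (a clique of size 6), so at least 6 colors are needed.
6 colors suffice: color 1 → {C}; color 2 → {E}; color 3 → {B, D}; color 4 → {G, H}; color 5 → {F}; color 6 → {A}. Each edge has distinct colors on its endpoints.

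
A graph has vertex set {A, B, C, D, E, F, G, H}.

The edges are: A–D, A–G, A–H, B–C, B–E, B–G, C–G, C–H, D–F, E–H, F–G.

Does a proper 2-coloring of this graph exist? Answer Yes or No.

B, C, G are mutually adjacent, so at least 3 colors are needed.
So 2 colors are not enough.

No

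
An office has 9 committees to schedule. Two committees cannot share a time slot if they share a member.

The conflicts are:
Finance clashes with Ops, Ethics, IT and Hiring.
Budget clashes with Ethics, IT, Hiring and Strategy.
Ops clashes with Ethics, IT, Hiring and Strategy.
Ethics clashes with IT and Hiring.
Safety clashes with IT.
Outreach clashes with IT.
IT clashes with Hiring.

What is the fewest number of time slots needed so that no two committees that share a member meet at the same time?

5

Finance, Ops, Ethics, IT, Hiring all conflict with each other, so at least 5 time slots are needed.
5 time slots suffice: time slot 1 → {IT, Strategy}; time slot 2 → {Ethics, Safety, Outreach}; time slot 3 → {Budget, Ops}; time slot 4 → {Hiring}; time slot 5 → {Finance}. Each listed conflict is separated.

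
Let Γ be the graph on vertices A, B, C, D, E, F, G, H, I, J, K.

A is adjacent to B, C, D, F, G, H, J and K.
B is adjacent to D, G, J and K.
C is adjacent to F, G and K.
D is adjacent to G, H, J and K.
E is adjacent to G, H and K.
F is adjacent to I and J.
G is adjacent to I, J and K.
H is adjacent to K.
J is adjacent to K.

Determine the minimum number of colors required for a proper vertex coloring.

6

A, B, D, G, J, K are mutually adjacent (a clique of size 6), so at least 6 colors are needed.
One proper 6-coloring: A=1, B=6, C=4, D=4, E=1, F=2, G=3, H=3, I=1, J=5, K=2. Every edge joins two different colors.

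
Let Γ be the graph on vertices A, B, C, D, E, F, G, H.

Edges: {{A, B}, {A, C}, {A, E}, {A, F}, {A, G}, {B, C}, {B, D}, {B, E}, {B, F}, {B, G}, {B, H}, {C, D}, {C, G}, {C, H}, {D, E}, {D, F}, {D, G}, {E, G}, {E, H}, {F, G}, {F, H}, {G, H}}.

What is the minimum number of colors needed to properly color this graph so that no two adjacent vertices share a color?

A, B, C, G are mutually adjacent (a clique of size 4), so at least 4 colors are needed.
4 colors suffice: color 1 → {B}; color 2 → {G}; color 3 → {C, E, F}; color 4 → {A, D, H}. Every edge joins two different colors.

4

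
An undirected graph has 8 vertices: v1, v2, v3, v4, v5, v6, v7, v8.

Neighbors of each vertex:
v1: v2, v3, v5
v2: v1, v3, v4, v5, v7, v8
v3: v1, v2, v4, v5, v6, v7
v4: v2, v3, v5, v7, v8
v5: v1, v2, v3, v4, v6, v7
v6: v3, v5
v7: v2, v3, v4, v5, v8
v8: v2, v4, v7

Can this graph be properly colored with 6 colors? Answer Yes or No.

The chromatic number is 5. v2, v3, v4, v5, v7 are pairwise adjacent (a clique of size 5), so at least 5 colors are needed.
5 colors suffice: color 1 → {v5, v8}; color 2 → {v3}; color 3 → {v2, v6}; color 4 → {v1, v7}; color 5 → {v4}.
Since 6 ≥ 5, a proper 6-coloring certainly exists.

Yes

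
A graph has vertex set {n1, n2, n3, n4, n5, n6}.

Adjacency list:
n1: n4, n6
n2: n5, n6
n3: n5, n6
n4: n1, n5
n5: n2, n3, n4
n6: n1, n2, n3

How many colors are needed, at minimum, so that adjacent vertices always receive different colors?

The cycle n4-n5-n3-n6-n1-n4 has odd length 5, so it cannot be 2-colored; at least 3 colors are needed.
3 colors suffice: n1=2, n2=2, n3=2, n4=3, n5=1, n6=1. No two adjacent vertices share a color.

3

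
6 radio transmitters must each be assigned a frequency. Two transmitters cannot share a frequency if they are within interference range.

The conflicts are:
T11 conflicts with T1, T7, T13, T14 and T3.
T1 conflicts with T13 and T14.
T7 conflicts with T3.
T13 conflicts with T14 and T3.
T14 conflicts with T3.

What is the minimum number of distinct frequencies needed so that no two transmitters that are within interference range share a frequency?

T11, T13, T14, T3 pairwise conflict, so at least 4 frequencies are needed.
4 frequencies suffice: frequency 1 → {T11}; frequency 2 → {T7, T14}; frequency 3 → {T1, T3}; frequency 4 → {T13}. Each listed conflict is separated.

4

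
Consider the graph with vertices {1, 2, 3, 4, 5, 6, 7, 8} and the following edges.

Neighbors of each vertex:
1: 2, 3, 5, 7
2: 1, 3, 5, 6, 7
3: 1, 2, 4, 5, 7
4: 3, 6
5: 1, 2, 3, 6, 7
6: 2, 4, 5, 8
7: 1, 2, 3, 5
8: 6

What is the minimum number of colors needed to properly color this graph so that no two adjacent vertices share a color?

1, 2, 3, 5, 7 are mutually adjacent (a clique of size 5), so at least 5 colors are needed.
One proper 5-coloring: 1=yellow, 2=green, 3=blue, 4=red, 5=red, 6=blue, 7=purple, 8=red. No two adjacent vertices share a color.

5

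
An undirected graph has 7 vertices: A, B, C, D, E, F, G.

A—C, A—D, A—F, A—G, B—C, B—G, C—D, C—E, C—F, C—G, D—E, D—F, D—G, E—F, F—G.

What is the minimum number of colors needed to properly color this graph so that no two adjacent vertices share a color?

5

A, C, D, F, G form a clique, so at least 5 colors are needed.
5 colors suffice: color 1 → {C}; color 2 → {E, G}; color 3 → {B, F}; color 4 → {D}; color 5 → {A}. No two adjacent vertices share a color.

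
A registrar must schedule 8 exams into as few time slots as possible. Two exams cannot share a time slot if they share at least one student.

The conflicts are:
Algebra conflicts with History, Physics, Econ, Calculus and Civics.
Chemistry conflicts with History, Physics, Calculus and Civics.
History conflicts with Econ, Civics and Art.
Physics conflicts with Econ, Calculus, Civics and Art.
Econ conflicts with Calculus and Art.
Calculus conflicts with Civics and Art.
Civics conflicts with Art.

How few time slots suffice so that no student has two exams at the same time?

Algebra, Physics, Econ, Calculus pairwise conflict, so at least 4 time slots are needed.
A valid assignment using 4 time slots: Algebra=4, Chemistry=4, History=1, Physics=3, Econ=2, Calculus=1, Civics=2, Art=4. Every pair that conflicts lands in different time slots.

4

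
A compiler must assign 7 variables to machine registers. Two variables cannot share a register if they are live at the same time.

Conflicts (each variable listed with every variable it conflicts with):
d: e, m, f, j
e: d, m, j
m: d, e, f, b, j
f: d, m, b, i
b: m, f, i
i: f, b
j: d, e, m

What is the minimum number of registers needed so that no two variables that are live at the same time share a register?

d, e, m, j pairwise conflict, so at least 4 registers are needed.
4 registers suffice: d=2, e=4, m=1, f=3, b=2, i=1, j=3. Every pair that conflicts lands in different registers.

4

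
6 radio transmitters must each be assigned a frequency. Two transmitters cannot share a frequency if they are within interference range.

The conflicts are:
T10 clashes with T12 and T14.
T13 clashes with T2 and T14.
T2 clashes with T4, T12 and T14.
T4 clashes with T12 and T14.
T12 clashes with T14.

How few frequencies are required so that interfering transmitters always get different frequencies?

4

T2, T4, T12, T14 all conflict with each other, so at least 4 frequencies are needed.
A valid assignment using 4 frequencies: T10=2, T13=3, T2=2, T4=4, T12=3, T14=1. Every pair that conflicts lands in different frequencies.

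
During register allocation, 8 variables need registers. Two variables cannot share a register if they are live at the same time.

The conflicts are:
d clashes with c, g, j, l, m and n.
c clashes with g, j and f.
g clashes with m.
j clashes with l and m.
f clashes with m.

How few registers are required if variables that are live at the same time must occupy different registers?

3

d, c, j pairwise conflict, so at least 3 registers are needed.
3 registers suffice: register 1 → {d, f}; register 2 → {c, l, m, n}; register 3 → {g, j}. No two conflicting variables share a register.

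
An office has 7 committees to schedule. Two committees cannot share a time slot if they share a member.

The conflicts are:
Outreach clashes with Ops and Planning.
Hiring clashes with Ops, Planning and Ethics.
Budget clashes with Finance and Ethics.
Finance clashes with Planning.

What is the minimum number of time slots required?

3

The cycle Finance-Budget-Ethics-Hiring-Planning-Finance has odd length 5, so it cannot be 2-colored; at least 3 time slots are needed.
Using 3 time slots: Outreach=2, Hiring=2, Ops=1, Budget=2, Finance=3, Planning=1, Ethics=1. Every pair that conflicts lands in different time slots.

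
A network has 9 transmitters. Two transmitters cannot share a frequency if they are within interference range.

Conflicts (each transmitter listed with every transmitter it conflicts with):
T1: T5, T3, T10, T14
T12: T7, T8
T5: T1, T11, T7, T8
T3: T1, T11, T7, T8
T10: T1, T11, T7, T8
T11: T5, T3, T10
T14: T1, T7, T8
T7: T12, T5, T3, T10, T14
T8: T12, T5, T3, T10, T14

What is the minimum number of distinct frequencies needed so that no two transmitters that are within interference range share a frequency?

T12 and T7 conflict, so at least 2 frequencies are needed.
2 frequencies suffice: T1=1, T12=2, T5=2, T3=2, T10=2, T11=1, T14=2, T7=1, T8=1. Each listed conflict is separated.

2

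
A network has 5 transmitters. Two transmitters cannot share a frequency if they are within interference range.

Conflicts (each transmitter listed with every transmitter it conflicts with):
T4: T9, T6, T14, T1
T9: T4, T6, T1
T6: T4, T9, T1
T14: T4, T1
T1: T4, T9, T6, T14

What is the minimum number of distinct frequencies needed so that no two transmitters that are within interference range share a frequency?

T4, T9, T6, T1 all conflict with each other, so at least 4 frequencies are needed.
4 frequencies suffice: frequency 1 → {T1}; frequency 2 → {T4}; frequency 3 → {T9, T14}; frequency 4 → {T6}. Every pair that conflicts lands in different frequencies.

4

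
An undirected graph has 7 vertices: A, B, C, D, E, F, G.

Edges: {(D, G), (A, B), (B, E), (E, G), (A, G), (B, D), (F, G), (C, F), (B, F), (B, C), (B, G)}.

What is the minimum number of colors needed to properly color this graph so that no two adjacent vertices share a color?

3

B, D, G form a triangle, so at least 3 colors are needed.
3 colors suffice: color red → {B}; color blue → {C, G}; color green → {A, D, E, F}. Every edge joins two different colors.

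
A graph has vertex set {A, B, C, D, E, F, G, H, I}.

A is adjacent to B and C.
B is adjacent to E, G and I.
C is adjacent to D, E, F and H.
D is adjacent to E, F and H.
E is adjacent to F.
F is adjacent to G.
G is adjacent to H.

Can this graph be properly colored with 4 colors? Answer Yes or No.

The chromatic number is 4. C, D, E, F form a clique, so at least 4 colors are needed.
4 colors suffice: color red → {B, C}; color blue → {A, E, G, I}; color green → {F, H}; color yellow → {D}.
That is already a proper 4-coloring.

Yes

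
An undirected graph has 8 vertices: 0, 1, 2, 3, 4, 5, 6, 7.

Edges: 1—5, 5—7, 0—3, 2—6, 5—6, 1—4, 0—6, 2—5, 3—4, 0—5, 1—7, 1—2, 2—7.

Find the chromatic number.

1, 2, 5, 7 form a clique, so at least 4 colors are needed.
4 colors suffice: color red → {3, 5}; color blue → {0, 2, 4}; color green → {1, 6}; color yellow → {7}. Every edge joins two different colors.

4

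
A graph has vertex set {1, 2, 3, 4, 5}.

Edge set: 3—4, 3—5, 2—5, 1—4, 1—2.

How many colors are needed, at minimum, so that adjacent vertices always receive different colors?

The cycle 1-4-3-5-2-1 has odd length 5, so it cannot be 2-colored; at least 3 colors are needed.
One proper 3-coloring: 1=red, 2=green, 3=red, 4=blue, 5=blue. Every edge joins two different colors.

3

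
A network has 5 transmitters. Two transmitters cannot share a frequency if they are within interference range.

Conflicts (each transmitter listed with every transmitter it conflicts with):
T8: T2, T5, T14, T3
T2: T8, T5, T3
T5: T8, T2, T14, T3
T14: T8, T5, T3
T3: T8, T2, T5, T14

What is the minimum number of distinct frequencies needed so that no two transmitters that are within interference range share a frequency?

T8, T5, T14, T3 pairwise conflict, so at least 4 frequencies are needed.
Using 4 frequencies: T8=1, T2=4, T5=2, T14=4, T3=3. Every pair that conflicts lands in different frequencies.

4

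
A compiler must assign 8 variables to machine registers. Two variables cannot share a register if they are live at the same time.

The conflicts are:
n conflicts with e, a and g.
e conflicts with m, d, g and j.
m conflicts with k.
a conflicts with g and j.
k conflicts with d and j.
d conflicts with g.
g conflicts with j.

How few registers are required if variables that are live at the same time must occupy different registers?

e, d, g are mutually in conflict, so at least 3 registers are needed.
3 registers suffice: register 1 → {e, a, k}; register 2 → {m, g}; register 3 → {n, d, j}. Every pair that conflicts lands in different registers.

3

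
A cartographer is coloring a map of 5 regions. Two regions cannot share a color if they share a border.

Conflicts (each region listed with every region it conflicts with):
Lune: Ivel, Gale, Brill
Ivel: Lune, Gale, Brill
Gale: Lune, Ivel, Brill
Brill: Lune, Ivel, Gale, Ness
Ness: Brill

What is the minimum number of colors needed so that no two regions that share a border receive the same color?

4

Lune, Ivel, Gale, Brill all conflict with each other, so at least 4 colors are needed.
One proper 4-coloring: Lune=2, Ivel=3, Gale=4, Brill=1, Ness=2. Every pair that conflicts lands in different colors.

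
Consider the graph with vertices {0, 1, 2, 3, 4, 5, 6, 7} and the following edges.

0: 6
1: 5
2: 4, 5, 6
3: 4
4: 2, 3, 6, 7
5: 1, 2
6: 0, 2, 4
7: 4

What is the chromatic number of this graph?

2, 4, 6 form a triangle, so at least 3 colors are needed.
A valid assignment using 3 colors: 0=a, 1=b, 2=c, 3=b, 4=a, 5=a, 6=b, 7=b. Each edge has distinct colors on its endpoints.

3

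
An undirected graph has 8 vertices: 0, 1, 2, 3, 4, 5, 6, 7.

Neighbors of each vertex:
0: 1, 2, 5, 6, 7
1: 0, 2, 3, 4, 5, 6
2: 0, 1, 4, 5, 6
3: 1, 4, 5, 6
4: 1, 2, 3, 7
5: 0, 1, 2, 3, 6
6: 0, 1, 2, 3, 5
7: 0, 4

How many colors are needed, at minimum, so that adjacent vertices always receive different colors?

0, 1, 2, 5, 6 are mutually adjacent (a clique of size 5), so at least 5 colors are needed.
5 colors suffice: color a → {1, 7}; color b → {2, 3}; color c → {4, 6}; color d → {0}; color e → {5}. Each edge has distinct colors on its endpoints.

5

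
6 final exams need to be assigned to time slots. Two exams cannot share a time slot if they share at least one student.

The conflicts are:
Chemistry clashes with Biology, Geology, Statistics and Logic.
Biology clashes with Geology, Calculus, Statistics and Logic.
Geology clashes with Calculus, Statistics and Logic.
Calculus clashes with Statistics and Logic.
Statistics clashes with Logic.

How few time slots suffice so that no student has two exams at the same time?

5

Chemistry, Biology, Geology, Statistics, Logic all conflict with each other, so at least 5 time slots are needed.
5 time slots suffice: time slot 1 → {Logic}; time slot 2 → {Biology}; time slot 3 → {Geology}; time slot 4 → {Statistics}; time slot 5 → {Chemistry, Calculus}. Every pair that conflicts lands in different time slots.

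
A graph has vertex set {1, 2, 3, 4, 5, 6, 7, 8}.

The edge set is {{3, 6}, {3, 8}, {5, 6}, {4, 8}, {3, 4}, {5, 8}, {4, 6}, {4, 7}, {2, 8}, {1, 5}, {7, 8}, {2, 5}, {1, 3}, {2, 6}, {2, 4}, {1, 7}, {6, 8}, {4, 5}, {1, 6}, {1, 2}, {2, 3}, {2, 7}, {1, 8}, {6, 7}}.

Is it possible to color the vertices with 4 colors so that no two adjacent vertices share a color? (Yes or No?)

No

2, 4, 5, 6, 8 are mutually adjacent (a clique of size 5), so at least 5 colors are needed.
So 4 colors are not enough.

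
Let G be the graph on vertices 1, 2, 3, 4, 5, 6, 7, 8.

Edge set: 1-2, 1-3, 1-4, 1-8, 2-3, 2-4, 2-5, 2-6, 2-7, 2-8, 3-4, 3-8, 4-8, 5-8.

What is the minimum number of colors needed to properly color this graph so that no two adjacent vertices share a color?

1, 2, 3, 4, 8 are mutually adjacent (a clique of size 5), so at least 5 colors are needed.
5 colors suffice: color red → {2}; color blue → {6, 7, 8}; color green → {3, 5}; color yellow → {1}; color purple → {4}. No two adjacent vertices share a color.

5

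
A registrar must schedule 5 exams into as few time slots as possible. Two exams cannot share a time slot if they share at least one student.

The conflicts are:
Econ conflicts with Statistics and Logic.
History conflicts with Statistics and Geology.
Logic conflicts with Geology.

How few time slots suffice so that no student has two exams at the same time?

3

The cycle Econ-Logic-Geology-History-Statistics-Econ has odd length 5, so it cannot be 2-colored; at least 3 time slots are needed.
3 time slots suffice: time slot 1 → {Statistics, Geology}; time slot 2 → {History, Logic}; time slot 3 → {Econ}. Every pair that conflicts lands in different time slots.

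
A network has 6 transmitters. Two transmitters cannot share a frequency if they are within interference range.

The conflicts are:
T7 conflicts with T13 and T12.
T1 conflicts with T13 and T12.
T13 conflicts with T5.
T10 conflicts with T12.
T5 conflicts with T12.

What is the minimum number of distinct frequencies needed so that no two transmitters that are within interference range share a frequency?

2

T10 and T12 conflict, so at least 2 frequencies are needed.
2 frequencies suffice: frequency 1 → {T13, T12}; frequency 2 → {T7, T1, T10, T5}. No two conflicting transmitters share a frequency.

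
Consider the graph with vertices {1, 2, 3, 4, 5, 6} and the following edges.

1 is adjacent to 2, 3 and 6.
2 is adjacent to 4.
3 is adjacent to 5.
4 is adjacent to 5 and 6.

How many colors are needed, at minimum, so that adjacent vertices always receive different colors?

3

The cycle 2-1-3-5-4-2 has odd length 5, so it cannot be 2-colored; at least 3 colors are needed.
One proper 3-coloring: 1=red, 2=blue, 3=blue, 4=red, 5=green, 6=blue. No two adjacent vertices share a color.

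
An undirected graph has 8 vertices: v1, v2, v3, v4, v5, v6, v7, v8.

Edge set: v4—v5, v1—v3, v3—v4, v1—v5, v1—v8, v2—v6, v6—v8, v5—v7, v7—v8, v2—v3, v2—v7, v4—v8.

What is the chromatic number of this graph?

The cycle v3-v2-v7-v8-v1-v3 has odd length 5, so it cannot be 2-colored; at least 3 colors are needed.
3 colors suffice: v1=blue, v2=red, v3=green, v4=blue, v5=red, v6=blue, v7=blue, v8=red. Every edge joins two different colors.

3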